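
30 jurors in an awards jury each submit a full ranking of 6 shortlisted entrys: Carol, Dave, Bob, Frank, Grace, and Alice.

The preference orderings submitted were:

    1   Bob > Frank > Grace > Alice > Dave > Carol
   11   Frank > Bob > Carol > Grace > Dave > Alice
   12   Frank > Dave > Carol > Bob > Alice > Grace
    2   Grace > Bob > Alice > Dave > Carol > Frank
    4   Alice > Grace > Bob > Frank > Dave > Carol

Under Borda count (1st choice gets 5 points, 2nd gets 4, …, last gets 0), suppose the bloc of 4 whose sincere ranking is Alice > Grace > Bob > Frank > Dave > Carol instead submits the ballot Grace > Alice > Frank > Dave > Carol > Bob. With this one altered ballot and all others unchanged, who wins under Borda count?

Frank

Borda totals with the altered ballot: Carol 75, Dave 72, Bob 81, Frank 131, Grace 55, Alice 36.
The winner is unchanged: still Frank.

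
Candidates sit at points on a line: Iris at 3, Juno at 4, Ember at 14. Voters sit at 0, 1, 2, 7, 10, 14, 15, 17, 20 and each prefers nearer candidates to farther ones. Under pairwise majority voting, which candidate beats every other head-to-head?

With single-peaked preferences on a line, the Condorcet winner is the candidate closest to the median voter.
The median voter (position 10) is closest to Ember at 14.
Check: Ember vs Juno — voters closer to Ember: 5 of 9.

Ember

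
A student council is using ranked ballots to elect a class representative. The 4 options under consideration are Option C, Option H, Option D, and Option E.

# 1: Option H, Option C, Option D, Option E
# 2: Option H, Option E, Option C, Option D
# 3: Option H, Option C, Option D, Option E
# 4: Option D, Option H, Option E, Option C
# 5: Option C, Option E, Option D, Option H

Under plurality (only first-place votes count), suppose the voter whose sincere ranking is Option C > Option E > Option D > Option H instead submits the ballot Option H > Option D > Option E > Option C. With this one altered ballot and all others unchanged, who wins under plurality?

First-place totals with the altered ballot: Option C 0, Option H 4, Option D 1, Option E 0.
The winner is unchanged: still Option H.

Option H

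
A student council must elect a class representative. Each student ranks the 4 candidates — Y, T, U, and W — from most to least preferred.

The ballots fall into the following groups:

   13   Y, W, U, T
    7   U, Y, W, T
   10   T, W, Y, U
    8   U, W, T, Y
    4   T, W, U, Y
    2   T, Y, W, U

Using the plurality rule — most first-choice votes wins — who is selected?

T

First-place vote totals:
  Y: 13
  T: 16
  U: 15
  W: 0
T has the most first-place votes.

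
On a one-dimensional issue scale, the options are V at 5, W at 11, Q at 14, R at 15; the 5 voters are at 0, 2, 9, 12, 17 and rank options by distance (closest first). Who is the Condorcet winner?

With single-peaked preferences on a line, the Condorcet winner is the candidate closest to the median voter.
The median voter (position 9) is closest to W at 11.
Check: W vs V — voters closer to W: 3 of 5.

W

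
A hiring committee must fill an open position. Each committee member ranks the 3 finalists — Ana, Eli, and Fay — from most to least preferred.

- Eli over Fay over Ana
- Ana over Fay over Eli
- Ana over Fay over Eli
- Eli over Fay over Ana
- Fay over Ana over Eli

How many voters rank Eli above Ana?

Ballots ranking Eli above Ana: 2.
Ballots ranking Ana above Eli: 3.
So 2 of 5 voters prefer Eli to Ana.

2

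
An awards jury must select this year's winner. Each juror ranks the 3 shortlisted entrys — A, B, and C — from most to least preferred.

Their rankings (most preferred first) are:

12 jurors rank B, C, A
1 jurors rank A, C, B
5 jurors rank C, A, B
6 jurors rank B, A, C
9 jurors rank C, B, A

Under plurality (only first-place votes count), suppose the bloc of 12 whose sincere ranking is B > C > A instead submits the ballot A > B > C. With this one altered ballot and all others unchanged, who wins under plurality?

C

First-place totals with the altered ballot: A 13, B 6, C 14.
The switch changes the winner from B to C.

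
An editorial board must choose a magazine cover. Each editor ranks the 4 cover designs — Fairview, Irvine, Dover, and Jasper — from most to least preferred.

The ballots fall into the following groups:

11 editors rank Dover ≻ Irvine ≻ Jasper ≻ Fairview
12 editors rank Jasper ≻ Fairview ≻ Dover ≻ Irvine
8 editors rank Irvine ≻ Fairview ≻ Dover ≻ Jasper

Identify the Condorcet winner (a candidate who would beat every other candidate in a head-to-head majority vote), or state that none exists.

No Condorcet winner

Head-to-head results (31 voters total):
Fairview vs Irvine: Irvine wins 19–12.
Fairview vs Dover: Fairview wins 20–11.
Fairview vs Jasper: Jasper wins 23–8.
Irvine vs Dover: Dover wins 23–8.
Irvine vs Jasper: Irvine wins 19–12.
Dover vs Jasper: Dover wins 19–12.
No candidate beats all others: Fairview beats Dover beats Irvine beats Fairview, a majority cycle.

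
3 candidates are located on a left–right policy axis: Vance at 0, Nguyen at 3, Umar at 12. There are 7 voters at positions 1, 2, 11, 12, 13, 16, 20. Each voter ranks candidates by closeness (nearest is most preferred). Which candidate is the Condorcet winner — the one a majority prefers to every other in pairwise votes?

With single-peaked preferences on a line, the Condorcet winner is the candidate closest to the median voter.
The median voter (position 12) is closest to Umar at 12.
Check: Umar vs Nguyen — voters closer to Umar: 5 of 7.

Umar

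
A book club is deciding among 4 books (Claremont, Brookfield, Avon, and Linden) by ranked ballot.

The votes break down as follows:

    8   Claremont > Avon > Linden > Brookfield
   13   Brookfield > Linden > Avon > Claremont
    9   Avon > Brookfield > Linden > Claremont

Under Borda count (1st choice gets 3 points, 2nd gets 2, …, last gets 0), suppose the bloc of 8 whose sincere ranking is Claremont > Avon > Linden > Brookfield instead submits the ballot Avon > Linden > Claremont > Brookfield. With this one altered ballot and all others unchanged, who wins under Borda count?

Borda totals with the altered ballot: Claremont 8, Brookfield 57, Avon 64, Linden 51.
The switch changes the winner from Brookfield to Avon.

Avon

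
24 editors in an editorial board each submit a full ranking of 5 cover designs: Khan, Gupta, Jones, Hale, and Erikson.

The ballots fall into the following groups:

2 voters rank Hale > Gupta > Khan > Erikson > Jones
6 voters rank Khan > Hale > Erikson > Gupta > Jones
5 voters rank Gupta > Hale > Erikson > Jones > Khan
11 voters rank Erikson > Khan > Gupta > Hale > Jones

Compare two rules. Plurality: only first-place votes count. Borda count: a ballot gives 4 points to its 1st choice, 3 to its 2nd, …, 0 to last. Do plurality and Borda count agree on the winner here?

Yes

Plurality first-place counts: Khan 6, Gupta 5, Jones 0, Hale 2, Erikson 11 → Erikson.
Borda totals: Khan 61, Gupta 54, Jones 5, Hale 52, Erikson 68 → Erikson.
The two rules agree on Erikson.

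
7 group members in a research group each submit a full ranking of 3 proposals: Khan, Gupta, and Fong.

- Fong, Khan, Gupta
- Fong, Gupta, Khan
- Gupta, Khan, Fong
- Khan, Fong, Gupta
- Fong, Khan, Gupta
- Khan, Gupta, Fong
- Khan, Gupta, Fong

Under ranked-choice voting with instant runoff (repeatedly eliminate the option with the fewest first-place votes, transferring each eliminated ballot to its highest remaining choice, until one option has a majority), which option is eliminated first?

Gupta

Round 1: Khan 3, Fong 3, Gupta 1. Gupta has the fewest and is eliminated.
Round 2: Khan 4, Fong 3. Khan has a majority.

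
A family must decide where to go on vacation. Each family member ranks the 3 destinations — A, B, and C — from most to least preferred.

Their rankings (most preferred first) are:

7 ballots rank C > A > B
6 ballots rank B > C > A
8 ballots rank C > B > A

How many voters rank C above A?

21

Ballots ranking C above A: 7+6+8 = 21.
Ballots ranking A above C: 0.
So 21 of 21 voters prefer C to A.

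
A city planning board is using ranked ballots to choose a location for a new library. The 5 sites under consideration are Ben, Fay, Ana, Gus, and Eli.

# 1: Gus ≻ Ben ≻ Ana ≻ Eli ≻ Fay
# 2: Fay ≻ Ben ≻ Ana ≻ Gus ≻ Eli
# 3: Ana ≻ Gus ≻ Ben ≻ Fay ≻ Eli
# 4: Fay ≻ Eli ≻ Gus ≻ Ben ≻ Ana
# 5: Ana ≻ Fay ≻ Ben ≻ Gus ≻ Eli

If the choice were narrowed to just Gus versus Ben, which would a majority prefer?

Ballots ranking Gus above Ben: 3.
Ballots ranking Ben above Gus: 2.
Gus wins the head-to-head, 3–2.

Gus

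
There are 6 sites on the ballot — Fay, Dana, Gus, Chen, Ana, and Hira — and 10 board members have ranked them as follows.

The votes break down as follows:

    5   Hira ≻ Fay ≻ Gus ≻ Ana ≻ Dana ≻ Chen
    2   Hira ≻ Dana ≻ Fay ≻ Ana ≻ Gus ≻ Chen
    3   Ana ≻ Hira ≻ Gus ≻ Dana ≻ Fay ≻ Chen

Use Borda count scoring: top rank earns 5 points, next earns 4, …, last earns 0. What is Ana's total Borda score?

29

Borda scores:
  Fay: 5·4 + 2·3 + 3·1 = 29
  Dana: 5·1 + 2·4 + 3·2 = 19
  Gus: 5·3 + 2·1 + 3·3 = 26
  Chen: 5·0 + 2·0 + 3·0 = 0
  Ana: 5·2 + 2·2 + 3·5 = 29
  Hira: 5·5 + 2·5 + 3·4 = 47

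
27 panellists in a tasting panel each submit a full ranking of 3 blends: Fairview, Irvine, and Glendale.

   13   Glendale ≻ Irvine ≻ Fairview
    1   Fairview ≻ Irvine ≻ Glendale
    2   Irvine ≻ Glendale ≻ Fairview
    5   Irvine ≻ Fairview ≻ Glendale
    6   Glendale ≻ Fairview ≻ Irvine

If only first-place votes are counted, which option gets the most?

First-place vote totals:
  Fairview: 1
  Irvine: 7
  Glendale: 19
Glendale has the most first-place votes.

Glendale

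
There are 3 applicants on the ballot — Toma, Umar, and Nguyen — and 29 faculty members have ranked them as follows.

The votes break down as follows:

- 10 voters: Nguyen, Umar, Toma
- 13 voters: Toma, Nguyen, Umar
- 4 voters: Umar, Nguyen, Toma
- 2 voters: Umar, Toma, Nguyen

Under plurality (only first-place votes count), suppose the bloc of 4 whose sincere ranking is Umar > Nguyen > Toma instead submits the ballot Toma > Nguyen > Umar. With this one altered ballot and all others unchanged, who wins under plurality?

Toma

First-place totals with the altered ballot: Toma 17, Umar 2, Nguyen 10.
The winner is unchanged: still Toma.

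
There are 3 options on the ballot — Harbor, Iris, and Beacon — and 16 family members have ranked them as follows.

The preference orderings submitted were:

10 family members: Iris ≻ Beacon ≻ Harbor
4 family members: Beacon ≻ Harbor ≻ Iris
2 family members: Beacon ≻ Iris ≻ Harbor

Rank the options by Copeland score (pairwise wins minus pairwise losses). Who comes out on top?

Pairwise results:
  Harbor vs Iris: Iris wins 12–4.
  Harbor vs Beacon: Beacon wins 16–0.
  Iris vs Beacon: Iris wins 10–6.
Copeland scores (wins − losses):
  Harbor: 0 − 2 = -2
  Iris: 2 − 0 = 2
  Beacon: 1 − 1 = 0
Iris has the best Copeland score.

Iris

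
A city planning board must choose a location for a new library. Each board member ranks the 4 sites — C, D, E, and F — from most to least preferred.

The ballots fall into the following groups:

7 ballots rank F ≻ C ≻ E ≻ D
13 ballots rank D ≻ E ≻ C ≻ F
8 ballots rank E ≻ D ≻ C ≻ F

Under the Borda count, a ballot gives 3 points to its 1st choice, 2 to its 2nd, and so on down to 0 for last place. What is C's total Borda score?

Borda scores:
  C: 7·2 + 13·1 + 8·1 = 35
  D: 7·0 + 13·3 + 8·2 = 55
  E: 7·1 + 13·2 + 8·3 = 57
  F: 7·3 + 13·0 + 8·0 = 21

35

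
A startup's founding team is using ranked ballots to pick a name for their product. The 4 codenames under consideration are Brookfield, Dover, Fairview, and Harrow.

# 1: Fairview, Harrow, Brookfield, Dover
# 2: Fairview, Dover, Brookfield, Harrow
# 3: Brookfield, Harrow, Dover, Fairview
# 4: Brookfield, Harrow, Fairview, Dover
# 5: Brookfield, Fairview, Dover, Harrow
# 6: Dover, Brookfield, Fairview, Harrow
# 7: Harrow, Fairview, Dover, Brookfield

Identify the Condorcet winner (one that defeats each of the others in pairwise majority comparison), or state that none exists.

Head-to-head results (7 voters total):
Brookfield vs Dover: Brookfield wins 4–3.
Brookfield vs Fairview: Brookfield wins 4–3.
Brookfield vs Harrow: Brookfield wins 5–2.
Dover vs Fairview: Fairview wins 5–2.
Dover vs Harrow: Harrow wins 4–3.
Fairview vs Harrow: Fairview wins 4–3.
Brookfield beats each rival — Dover (4–3), Fairview (4–3), Harrow (5–2) — so Brookfield is the Condorcet winner.

Brookfield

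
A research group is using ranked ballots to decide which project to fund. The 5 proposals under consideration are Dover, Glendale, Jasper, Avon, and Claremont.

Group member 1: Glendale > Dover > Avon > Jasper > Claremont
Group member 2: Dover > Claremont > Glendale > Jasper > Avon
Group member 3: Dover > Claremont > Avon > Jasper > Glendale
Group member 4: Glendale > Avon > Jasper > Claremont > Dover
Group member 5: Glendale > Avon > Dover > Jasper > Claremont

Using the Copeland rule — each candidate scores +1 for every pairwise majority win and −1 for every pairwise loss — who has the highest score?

Pairwise results:
  Dover vs Glendale: Glendale wins 3–2.
  Dover vs Jasper: Dover wins 4–1.
  Dover vs Avon: Dover wins 3–2.
  Dover vs Claremont: Dover wins 4–1.
  Glendale vs Jasper: Glendale wins 4–1.
  Glendale vs Avon: Glendale wins 4–1.
  Glendale vs Claremont: Glendale wins 3–2.
  Jasper vs Avon: Avon wins 4–1.
  Jasper vs Claremont: Jasper wins 3–2.
  Avon vs Claremont: Avon wins 3–2.
Copeland scores (wins − losses):
  Dover: 3 − 1 = 2
  Glendale: 4 − 0 = 4
  Jasper: 1 − 3 = -2
  Avon: 2 − 2 = 0
  Claremont: 0 − 4 = -4
Glendale has the best Copeland score.

Glendale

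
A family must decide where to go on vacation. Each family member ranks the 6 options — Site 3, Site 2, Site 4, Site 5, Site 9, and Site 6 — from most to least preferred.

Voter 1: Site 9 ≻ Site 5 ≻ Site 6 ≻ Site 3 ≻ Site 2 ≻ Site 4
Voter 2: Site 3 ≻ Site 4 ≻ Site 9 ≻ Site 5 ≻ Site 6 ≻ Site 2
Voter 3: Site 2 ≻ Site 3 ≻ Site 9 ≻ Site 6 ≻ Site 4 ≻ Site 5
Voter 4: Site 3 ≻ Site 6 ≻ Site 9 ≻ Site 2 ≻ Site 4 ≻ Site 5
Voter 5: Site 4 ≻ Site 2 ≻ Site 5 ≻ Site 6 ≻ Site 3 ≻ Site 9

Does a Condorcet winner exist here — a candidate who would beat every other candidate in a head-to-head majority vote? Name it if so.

Head-to-head results (5 voters total):
Site 3 vs Site 2: Site 3 wins 3–2.
Site 3 vs Site 4: Site 3 wins 4–1.
Site 3 vs Site 5: Site 3 wins 3–2.
Site 3 vs Site 9: Site 3 wins 4–1.
Site 3 vs Site 6: Site 3 wins 3–2.
Site 2 vs Site 4: Site 2 wins 3–2.
Site 2 vs Site 5: Site 2 wins 3–2.
Site 2 vs Site 9: Site 9 wins 3–2.
Site 2 vs Site 6: Site 6 wins 3–2.
Site 4 vs Site 5: Site 4 wins 4–1.
Site 4 vs Site 9: Site 9 wins 3–2.
Site 4 vs Site 6: Site 6 wins 3–2.
Site 5 vs Site 9: Site 9 wins 4–1.
Site 5 vs Site 6: Site 5 wins 3–2.
Site 9 vs Site 6: Site 9 wins 3–2.
Site 3 beats each rival — Site 2 (3–2), Site 4 (4–1), Site 5 (3–2), Site 9 (4–1), Site 6 (3–2) — so Site 3 is the Condorcet winner.

Site 3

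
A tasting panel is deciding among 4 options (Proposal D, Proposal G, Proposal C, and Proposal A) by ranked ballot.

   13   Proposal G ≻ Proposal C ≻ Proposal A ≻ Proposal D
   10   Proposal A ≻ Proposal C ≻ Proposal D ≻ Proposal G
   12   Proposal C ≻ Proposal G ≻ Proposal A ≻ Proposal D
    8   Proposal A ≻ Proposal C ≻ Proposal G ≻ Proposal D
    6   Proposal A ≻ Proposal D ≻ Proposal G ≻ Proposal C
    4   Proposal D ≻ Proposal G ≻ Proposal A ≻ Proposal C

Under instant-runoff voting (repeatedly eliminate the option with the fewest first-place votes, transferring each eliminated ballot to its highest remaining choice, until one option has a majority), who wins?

Round 1: Proposal A 24, Proposal G 13, Proposal C 12, Proposal D 4. Proposal D has the fewest and is eliminated.
Round 2: Proposal A 24, Proposal G 17, Proposal C 12. Proposal C has the fewest and is eliminated.
Round 3: Proposal G 29, Proposal A 24. Proposal G has a majority.

Proposal G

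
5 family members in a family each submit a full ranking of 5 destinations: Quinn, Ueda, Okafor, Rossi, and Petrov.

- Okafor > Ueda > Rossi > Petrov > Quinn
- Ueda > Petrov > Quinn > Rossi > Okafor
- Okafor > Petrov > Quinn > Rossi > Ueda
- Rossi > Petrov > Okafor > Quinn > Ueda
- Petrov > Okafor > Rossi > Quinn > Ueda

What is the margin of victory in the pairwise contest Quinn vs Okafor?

3

Ballots ranking Quinn above Okafor: 1.
Ballots ranking Okafor above Quinn: 4.
Okafor wins 4–1, a margin of 3.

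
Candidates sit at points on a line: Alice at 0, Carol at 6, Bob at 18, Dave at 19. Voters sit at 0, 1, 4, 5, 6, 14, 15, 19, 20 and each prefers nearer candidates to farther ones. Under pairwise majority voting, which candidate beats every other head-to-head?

Carol

With single-peaked preferences on a line, the Condorcet winner is the candidate closest to the median voter.
The median voter (position 6) is closest to Carol at 6.
Check: Carol vs Alice — voters closer to Carol: 7 of 9.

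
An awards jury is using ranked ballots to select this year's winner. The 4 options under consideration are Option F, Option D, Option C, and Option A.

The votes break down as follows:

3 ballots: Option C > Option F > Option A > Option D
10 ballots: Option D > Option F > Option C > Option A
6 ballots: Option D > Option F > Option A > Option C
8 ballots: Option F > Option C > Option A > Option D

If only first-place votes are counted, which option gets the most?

First-place vote totals:
  Option F: 8
  Option D: 16
  Option C: 3
  Option A: 0
Option D has the most first-place votes.

Option D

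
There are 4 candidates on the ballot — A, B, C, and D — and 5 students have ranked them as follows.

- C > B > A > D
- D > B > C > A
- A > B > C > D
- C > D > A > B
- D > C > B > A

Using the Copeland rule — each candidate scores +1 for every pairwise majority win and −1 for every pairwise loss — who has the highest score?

Pairwise results:
  A vs B: B wins 3–2.
  A vs C: C wins 4–1.
  A vs D: D wins 3–2.
  B vs C: C wins 3–2.
  B vs D: D wins 3–2.
  C vs D: C wins 3–2.
Copeland scores (wins − losses):
  A: 0 − 3 = -3
  B: 1 − 2 = -1
  C: 3 − 0 = 3
  D: 2 − 1 = 1
C has the best Copeland score.

C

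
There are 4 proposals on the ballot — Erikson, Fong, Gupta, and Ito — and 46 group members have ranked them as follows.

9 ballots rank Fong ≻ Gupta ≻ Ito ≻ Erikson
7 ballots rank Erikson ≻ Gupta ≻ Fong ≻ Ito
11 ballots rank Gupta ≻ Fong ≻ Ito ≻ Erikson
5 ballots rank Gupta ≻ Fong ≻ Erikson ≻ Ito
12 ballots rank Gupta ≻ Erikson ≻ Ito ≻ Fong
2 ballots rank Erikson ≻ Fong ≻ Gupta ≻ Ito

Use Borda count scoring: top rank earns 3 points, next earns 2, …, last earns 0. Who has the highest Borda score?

Borda scores:
  Erikson: 9·0 + 7·3 + 11·0 + 5·1 + 12·2 + 2·3 = 56
  Fong: 9·3 + 7·1 + 11·2 + 5·2 + 12·0 + 2·2 = 70
  Gupta: 9·2 + 7·2 + 11·3 + 5·3 + 12·3 + 2·1 = 118
  Ito: 9·1 + 7·0 + 11·1 + 5·0 + 12·1 + 2·0 = 32
Gupta has the highest total.

Gupta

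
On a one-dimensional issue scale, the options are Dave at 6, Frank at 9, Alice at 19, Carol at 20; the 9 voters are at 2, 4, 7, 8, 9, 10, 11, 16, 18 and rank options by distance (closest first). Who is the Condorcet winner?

With single-peaked preferences on a line, the Condorcet winner is the candidate closest to the median voter.
The median voter (position 9) is closest to Frank at 9.
Check: Frank vs Dave — voters closer to Frank: 6 of 9.

Frank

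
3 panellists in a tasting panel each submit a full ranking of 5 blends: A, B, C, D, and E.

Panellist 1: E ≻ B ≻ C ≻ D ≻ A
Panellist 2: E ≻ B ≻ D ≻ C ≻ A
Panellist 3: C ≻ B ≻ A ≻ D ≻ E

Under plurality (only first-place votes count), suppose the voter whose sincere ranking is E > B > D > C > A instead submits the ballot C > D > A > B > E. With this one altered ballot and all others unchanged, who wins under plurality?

C

First-place totals with the altered ballot: A 0, B 0, C 2, D 0, E 1.
The switch changes the winner from E to C.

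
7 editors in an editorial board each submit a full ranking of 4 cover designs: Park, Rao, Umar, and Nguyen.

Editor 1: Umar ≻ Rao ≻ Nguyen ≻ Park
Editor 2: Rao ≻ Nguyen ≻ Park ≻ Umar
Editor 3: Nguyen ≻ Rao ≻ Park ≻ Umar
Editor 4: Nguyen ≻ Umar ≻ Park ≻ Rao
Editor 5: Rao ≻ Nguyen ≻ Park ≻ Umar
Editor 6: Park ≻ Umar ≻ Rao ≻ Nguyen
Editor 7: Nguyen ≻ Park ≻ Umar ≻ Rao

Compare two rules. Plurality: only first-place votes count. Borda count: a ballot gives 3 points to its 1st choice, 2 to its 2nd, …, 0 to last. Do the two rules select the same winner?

Yes

Plurality first-place counts: Park 1, Rao 2, Umar 1, Nguyen 3 → Nguyen.
Borda totals: Park 9, Rao 11, Umar 8, Nguyen 14 → Nguyen.
The two rules agree on Nguyen.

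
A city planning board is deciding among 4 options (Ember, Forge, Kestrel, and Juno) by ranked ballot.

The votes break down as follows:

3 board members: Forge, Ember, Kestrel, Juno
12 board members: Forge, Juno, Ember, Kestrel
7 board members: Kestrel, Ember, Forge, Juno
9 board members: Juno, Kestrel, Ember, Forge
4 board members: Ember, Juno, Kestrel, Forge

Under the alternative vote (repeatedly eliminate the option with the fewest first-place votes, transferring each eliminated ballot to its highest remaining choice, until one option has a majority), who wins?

Forge

Round 1: Forge 15, Juno 9, Kestrel 7, Ember 4. Ember has the fewest and is eliminated.
Round 2: Forge 15, Juno 13, Kestrel 7. Kestrel has the fewest and is eliminated.
Round 3: Forge 22, Juno 13. Forge has a majority.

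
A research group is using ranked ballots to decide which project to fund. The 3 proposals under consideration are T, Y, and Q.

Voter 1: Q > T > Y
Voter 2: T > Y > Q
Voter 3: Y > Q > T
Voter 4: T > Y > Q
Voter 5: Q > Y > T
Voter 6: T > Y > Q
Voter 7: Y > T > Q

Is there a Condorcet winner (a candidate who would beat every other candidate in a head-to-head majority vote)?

Head-to-head results (7 voters total):
T vs Y: T wins 4–3.
T vs Q: T wins 4–3.
Y vs Q: Y wins 5–2.
T beats each rival — Y (4–3), Q (4–3) — so T is the Condorcet winner.

Yes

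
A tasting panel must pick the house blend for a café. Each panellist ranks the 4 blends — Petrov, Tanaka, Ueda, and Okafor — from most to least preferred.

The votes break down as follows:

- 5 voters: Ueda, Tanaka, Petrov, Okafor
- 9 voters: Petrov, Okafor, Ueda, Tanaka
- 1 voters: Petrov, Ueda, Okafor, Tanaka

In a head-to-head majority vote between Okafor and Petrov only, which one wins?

Petrov

Ballots ranking Okafor above Petrov: 0.
Ballots ranking Petrov above Okafor: 5+9+1 = 15.
Petrov wins the head-to-head, 15–0.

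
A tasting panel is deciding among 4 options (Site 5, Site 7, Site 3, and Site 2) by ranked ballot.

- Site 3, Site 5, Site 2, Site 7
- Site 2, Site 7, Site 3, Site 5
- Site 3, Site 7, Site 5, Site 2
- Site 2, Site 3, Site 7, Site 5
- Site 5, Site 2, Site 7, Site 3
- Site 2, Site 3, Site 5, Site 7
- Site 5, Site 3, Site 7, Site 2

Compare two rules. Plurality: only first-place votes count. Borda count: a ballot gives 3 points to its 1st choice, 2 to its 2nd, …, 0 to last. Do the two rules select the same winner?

No

Plurality first-place counts: Site 5 2, Site 7 0, Site 3 2, Site 2 3 → Site 2.
Borda totals: Site 5 10, Site 7 7, Site 3 13, Site 2 12 → Site 3.
The two rules disagree: plurality picks Site 2, Borda picks Site 3.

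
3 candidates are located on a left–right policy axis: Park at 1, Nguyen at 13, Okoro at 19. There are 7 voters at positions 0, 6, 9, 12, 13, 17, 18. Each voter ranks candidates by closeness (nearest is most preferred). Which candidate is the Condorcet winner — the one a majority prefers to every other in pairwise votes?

With single-peaked preferences on a line, the Condorcet winner is the candidate closest to the median voter.
The median voter (position 12) is closest to Nguyen at 13.
Check: Nguyen vs Park — voters closer to Nguyen: 5 of 7.

Nguyen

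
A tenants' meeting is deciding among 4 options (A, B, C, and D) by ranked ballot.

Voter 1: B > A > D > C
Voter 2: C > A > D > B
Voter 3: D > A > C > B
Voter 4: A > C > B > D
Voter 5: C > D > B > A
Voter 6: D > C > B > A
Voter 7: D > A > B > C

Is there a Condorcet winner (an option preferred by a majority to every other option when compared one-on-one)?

Head-to-head results (7 voters total):
A vs B: A wins 4–3.
A vs C: A wins 4–3.
A vs D: D wins 4–3.
B vs C: C wins 5–2.
B vs D: D wins 5–2.
C vs D: D wins 4–3.
D beats each rival — A (4–3), B (5–2), C (4–3) — so D is the Condorcet winner.

Yes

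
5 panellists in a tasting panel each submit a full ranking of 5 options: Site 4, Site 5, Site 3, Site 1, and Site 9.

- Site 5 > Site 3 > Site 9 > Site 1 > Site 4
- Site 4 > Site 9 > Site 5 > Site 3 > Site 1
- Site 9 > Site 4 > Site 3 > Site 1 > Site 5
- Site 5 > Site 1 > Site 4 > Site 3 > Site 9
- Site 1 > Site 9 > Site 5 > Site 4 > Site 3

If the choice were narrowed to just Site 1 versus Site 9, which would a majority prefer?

Ballots ranking Site 1 above Site 9: 2.
Ballots ranking Site 9 above Site 1: 3.
Site 9 wins the head-to-head, 3–2.

Site 9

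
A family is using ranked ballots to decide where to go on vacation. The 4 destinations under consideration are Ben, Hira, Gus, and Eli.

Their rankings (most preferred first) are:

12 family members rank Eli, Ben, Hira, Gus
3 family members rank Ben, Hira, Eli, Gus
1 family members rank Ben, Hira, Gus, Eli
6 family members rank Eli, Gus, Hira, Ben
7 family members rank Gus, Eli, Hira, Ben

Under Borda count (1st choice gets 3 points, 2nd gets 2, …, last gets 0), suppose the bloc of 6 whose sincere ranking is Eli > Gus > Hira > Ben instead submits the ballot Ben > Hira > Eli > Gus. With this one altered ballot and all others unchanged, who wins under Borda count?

Eli

Borda totals with the altered ballot: Ben 54, Hira 39, Gus 22, Eli 59.
The winner is unchanged: still Eli.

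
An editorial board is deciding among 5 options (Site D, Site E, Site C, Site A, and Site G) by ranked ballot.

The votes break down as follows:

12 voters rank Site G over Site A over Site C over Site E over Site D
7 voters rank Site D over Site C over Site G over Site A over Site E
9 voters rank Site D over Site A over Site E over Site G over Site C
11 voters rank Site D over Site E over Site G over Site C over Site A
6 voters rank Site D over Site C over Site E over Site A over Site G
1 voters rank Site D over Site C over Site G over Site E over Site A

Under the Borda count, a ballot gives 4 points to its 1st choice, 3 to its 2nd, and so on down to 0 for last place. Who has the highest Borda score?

Borda scores:
  Site D: 12·0 + 7·4 + 9·4 + 11·4 + 6·4 + 4 = 136
  Site E: 12·1 + 7·0 + 9·2 + 11·3 + 6·2 + 1 = 76
  Site C: 12·2 + 7·3 + 9·0 + 11·1 + 6·3 + 3 = 77
  Site A: 12·3 + 7·1 + 9·3 + 11·0 + 6·1 + 0 = 76
  Site G: 12·4 + 7·2 + 9·1 + 11·2 + 6·0 + 2 = 95
Site D has the highest total.

Site D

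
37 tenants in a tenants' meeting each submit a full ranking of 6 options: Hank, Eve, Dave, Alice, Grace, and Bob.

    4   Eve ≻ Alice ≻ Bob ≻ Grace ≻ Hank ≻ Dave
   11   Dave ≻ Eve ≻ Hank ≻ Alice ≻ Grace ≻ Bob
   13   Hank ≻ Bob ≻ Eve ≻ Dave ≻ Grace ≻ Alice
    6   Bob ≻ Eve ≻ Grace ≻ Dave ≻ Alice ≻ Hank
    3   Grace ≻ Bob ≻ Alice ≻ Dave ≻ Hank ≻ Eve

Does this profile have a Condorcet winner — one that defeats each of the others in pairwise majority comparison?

Head-to-head results (37 voters total):
Hank vs Eve: Eve wins 21–16.
Hank vs Dave: Dave wins 20–17.
Hank vs Alice: Hank wins 24–13.
Hank vs Grace: Hank wins 24–13.
Hank vs Bob: Hank wins 24–13.
Eve vs Dave: Eve wins 23–14.
Eve vs Alice: Eve wins 34–3.
Eve vs Grace: Eve wins 34–3.
Eve vs Bob: Bob wins 22–15.
Dave vs Alice: Dave wins 30–7.
Dave vs Grace: Dave wins 24–13.
Dave vs Bob: Bob wins 26–11.
Alice vs Grace: Grace wins 22–15.
Alice vs Bob: Bob wins 22–15.
Grace vs Bob: Bob wins 23–14.
No candidate beats all others: Hank beats Bob beats Eve beats Hank, a majority cycle.

No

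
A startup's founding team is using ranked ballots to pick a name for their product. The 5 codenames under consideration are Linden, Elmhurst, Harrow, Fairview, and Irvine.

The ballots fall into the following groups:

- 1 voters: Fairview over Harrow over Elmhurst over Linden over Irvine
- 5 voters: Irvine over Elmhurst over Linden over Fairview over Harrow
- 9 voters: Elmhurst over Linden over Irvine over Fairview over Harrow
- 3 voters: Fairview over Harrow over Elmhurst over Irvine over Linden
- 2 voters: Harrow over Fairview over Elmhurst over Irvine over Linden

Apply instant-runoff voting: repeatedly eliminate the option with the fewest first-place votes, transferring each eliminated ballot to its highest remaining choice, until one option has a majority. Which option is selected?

Elmhurst

Round 1: Elmhurst 9, Irvine 5, Fairview 4, Harrow 2, Linden 0. Linden has the fewest and is eliminated.
Round 2: Elmhurst 9, Irvine 5, Fairview 4, Harrow 2. Harrow has the fewest and is eliminated.
Round 3: Elmhurst 9, Fairview 6, Irvine 5. Irvine has the fewest and is eliminated.
Round 4: Elmhurst 14, Fairview 6. Elmhurst has a majority.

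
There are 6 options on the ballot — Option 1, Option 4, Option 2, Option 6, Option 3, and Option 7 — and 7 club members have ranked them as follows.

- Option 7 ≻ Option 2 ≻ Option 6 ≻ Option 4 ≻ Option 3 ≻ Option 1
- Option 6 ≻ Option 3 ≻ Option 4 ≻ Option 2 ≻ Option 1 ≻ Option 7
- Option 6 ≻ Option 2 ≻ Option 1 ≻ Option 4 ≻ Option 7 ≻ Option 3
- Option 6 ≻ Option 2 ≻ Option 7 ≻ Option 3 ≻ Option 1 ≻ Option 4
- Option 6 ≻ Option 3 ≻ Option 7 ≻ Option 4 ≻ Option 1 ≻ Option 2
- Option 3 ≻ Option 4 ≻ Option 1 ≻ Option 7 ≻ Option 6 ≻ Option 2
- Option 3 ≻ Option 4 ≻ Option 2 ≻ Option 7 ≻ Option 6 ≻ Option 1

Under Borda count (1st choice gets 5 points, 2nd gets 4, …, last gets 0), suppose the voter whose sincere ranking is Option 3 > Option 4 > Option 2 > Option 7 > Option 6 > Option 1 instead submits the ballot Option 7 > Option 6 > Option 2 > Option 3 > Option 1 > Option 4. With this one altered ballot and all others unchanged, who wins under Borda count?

Borda totals with the altered ballot: Option 1 10, Option 4 13, Option 2 17, Option 6 28, Option 3 18, Option 7 19.
The winner is unchanged: still Option 6.

Option 6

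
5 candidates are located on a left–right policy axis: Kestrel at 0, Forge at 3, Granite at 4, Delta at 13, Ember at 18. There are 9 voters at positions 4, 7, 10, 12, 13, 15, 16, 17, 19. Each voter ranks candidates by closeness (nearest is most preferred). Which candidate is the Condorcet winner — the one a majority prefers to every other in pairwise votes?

Delta

With single-peaked preferences on a line, the Condorcet winner is the candidate closest to the median voter.
The median voter (position 13) is closest to Delta at 13.
Check: Delta vs Ember — voters closer to Delta: 6 of 9.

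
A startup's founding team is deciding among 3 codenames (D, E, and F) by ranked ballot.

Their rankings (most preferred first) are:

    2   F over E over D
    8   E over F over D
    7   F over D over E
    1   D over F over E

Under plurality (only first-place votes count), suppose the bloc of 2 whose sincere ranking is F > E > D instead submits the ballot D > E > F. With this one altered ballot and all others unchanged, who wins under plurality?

First-place totals with the altered ballot: D 3, E 8, F 7.
The switch changes the winner from F to E.

E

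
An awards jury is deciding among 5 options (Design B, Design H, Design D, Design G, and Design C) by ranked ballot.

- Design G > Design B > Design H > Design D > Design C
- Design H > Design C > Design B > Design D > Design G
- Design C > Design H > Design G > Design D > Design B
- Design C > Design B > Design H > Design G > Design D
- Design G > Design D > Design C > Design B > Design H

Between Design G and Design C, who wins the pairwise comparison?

Design C

Ballots ranking Design G above Design C: 2.
Ballots ranking Design C above Design G: 3.
Design C wins the head-to-head, 3–2.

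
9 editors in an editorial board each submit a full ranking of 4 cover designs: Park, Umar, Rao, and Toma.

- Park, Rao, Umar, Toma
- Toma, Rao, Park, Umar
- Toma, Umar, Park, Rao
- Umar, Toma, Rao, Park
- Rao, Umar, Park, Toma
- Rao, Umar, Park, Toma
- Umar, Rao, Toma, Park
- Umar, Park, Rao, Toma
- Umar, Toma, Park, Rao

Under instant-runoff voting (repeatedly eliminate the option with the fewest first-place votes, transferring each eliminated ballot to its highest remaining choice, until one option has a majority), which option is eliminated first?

Park

Round 1: Umar 4, Rao 2, Toma 2, Park 1. Park has the fewest and is eliminated.
Round 2: Umar 4, Rao 3, Toma 2. Toma has the fewest and is eliminated.
Round 3: Umar 5, Rao 4. Umar has a majority.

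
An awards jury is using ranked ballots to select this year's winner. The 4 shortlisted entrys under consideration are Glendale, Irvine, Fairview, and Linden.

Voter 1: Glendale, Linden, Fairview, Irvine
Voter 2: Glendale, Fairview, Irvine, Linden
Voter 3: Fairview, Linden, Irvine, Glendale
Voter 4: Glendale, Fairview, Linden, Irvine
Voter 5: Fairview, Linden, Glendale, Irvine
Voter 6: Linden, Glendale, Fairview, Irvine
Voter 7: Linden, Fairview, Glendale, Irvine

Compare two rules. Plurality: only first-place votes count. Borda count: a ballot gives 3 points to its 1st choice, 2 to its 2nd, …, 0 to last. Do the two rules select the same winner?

No

Plurality first-place counts: Glendale 3, Irvine 0, Fairview 2, Linden 2 → Glendale.
Borda totals: Glendale 13, Irvine 2, Fairview 14, Linden 13 → Fairview.
The two rules disagree: plurality picks Glendale, Borda picks Fairview.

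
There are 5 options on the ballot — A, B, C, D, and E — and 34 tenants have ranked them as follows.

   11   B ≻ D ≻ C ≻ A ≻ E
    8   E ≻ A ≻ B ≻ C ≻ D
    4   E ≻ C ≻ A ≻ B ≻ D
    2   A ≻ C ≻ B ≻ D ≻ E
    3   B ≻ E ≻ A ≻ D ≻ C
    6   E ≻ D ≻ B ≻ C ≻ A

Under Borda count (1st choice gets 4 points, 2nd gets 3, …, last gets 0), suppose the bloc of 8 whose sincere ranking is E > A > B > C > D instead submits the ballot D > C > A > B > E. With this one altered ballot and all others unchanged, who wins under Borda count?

Borda totals with the altered ballot: A 49, B 84, C 70, D 88, E 49.
The switch changes the winner from B to D.

D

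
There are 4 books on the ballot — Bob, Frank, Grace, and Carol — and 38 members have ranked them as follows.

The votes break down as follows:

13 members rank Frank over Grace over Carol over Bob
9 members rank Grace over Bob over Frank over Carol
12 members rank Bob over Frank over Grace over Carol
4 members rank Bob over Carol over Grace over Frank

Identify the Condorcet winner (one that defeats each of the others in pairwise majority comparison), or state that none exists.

Head-to-head results (38 voters total):
Bob vs Frank: Bob wins 25–13.
Bob vs Grace: Grace wins 22–16.
Bob vs Carol: Bob wins 25–13.
Frank vs Grace: Frank wins 25–13.
Frank vs Carol: Frank wins 34–4.
Grace vs Carol: Grace wins 34–4.
No candidate beats all others: Bob beats Frank beats Grace beats Bob, a majority cycle.

There is no Condorcet winner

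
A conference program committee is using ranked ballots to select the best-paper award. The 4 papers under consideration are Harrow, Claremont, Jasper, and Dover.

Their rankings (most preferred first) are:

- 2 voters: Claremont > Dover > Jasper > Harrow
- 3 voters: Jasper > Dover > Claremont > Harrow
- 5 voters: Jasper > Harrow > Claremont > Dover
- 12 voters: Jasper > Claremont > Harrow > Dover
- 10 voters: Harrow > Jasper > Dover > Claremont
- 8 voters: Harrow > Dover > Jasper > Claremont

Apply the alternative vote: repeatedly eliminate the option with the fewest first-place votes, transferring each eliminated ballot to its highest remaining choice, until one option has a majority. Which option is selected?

Jasper

Round 1: Jasper 20, Harrow 18, Claremont 2, Dover 0. Dover has the fewest and is eliminated.
Round 2: Jasper 20, Harrow 18, Claremont 2. Claremont has the fewest and is eliminated.
Round 3: Jasper 22, Harrow 18. Jasper has a majority.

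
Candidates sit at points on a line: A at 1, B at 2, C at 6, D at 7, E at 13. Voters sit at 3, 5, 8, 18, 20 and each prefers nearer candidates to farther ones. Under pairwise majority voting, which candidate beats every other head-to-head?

With single-peaked preferences on a line, the Condorcet winner is the candidate closest to the median voter.
The median voter (position 8) is closest to D at 7.
Check: D vs C — voters closer to D: 3 of 5.

D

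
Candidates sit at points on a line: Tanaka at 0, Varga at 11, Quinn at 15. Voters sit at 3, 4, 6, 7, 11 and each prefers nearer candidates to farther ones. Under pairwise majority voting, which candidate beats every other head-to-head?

Varga

With single-peaked preferences on a line, the Condorcet winner is the candidate closest to the median voter.
The median voter (position 6) is closest to Varga at 11.
Check: Varga vs Tanaka — voters closer to Varga: 3 of 5.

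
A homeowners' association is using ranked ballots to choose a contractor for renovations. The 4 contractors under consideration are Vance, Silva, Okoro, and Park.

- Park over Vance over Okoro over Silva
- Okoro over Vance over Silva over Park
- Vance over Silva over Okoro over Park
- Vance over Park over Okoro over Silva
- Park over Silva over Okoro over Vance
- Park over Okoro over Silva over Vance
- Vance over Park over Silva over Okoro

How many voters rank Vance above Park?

Ballots ranking Vance above Park: 4.
Ballots ranking Park above Vance: 3.
So 4 of 7 voters prefer Vance to Park.

4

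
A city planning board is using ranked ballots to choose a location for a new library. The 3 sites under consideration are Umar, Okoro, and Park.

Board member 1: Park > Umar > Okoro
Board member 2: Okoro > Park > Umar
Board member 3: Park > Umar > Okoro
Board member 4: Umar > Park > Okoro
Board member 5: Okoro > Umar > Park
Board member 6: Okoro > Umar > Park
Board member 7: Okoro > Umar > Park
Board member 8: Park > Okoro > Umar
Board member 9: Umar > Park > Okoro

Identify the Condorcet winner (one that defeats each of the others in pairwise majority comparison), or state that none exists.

Head-to-head results (9 voters total):
Umar vs Okoro: Okoro wins 5–4.
Umar vs Park: Umar wins 5–4.
Okoro vs Park: Park wins 5–4.
No candidate beats all others: Umar beats Park beats Okoro beats Umar, a majority cycle.

There is no Condorcet winner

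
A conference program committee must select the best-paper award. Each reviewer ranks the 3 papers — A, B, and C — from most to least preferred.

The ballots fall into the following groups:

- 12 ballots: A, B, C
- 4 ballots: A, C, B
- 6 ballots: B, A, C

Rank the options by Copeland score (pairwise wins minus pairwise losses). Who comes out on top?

Pairwise results:
  A vs B: A wins 16–6.
  A vs C: A wins 22–0.
  B vs C: B wins 18–4.
Copeland scores (wins − losses):
  A: 2 − 0 = 2
  B: 1 − 1 = 0
  C: 0 − 2 = -2
A has the best Copeland score.

A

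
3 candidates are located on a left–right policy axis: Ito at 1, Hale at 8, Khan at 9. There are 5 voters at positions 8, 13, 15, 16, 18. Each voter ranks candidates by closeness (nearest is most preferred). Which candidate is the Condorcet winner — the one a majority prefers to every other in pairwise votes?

Khan

With single-peaked preferences on a line, the Condorcet winner is the candidate closest to the median voter.
The median voter (position 15) is closest to Khan at 9.
Check: Khan vs Ito — voters closer to Khan: 5 of 5.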